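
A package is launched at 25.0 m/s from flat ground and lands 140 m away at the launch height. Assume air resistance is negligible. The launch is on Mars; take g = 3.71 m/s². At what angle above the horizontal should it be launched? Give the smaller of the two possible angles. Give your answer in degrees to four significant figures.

28.10°

R = v₀² sin 2θ / g gives sin 2θ = gR/v₀² = 3.71·140/25.0² = 0.8310.
2θ = 56.21° or 180° − 56.21° = 123.8°, so θ = 28.10° or 61.90°.
The smaller angle is 28.10°.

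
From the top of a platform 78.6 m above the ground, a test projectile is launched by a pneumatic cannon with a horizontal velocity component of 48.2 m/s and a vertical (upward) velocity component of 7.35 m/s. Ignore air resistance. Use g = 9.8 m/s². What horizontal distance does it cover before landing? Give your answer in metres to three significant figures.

233 m

The projectile lands when y = 78.6 + (7.350) t − ½·9.80·t² = 0. Positive root: t = (7.350 + √(7.350² + 2·9.80·78.6)) / 9.80 = (7.350 + 39.93) / 9.80 = 4.825 s.
Horizontal distance: R = vₓ t = 48.20 × 4.825 = 232.6 m.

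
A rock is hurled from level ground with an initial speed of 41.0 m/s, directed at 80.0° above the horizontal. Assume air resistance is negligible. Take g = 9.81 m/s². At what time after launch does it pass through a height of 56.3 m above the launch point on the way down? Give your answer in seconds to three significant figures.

6.45 s

Horizontal component vₓ = 41.00 cos 80.0° = 7.120 m/s; vertical v_y0 = 41.00 sin 80.0° = 40.38 m/s.
Require v_y0 t − ½ g t² = 56.3, i.e. 4.905 t² − 40.38 t + 56.3 = 0.
Quadratic formula: t = (40.38 ± √525.71) / 9.81 = (40.38 ± 22.93) / 9.81 → t = 1.779 s or 6.453 s.
The descending-branch root is 6.453 s.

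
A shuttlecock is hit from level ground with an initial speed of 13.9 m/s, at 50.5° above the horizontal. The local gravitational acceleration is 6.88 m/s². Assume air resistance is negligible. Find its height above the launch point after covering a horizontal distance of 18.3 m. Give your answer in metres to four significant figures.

7.463 m

Resolve: vₓ = 13.90 cos 50.5° = 8.841 m/s and v_y0 = 13.90 sin 50.5° = 10.73 m/s.
Time to reach x = 18.3 m: t = x/vₓ = 18.3/8.841 = 2.070 s.
Height: y = v_y0 t − ½ g t² = 10.73 × 2.070 − 3.440 × 2.070² = 22.20 − 14.74 = 7.463 m.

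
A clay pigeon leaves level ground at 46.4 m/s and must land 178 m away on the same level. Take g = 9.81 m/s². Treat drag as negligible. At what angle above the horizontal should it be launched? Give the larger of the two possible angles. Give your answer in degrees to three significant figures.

62.9°

R = v₀² sin 2θ / g gives sin 2θ = gR/v₀² = 9.81·178/46.4² = 0.8111.
2θ = 54.20° or 180° − 54.20° = 125.8°, so θ = 27.10° or 62.90°.
The larger angle is 62.90°.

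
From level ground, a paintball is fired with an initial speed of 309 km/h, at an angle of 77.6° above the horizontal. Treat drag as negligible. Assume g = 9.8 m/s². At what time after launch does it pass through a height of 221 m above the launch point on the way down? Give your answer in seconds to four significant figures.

13.85 s

Convert: 309 km/h = 309/3.6 = 85.83 m/s.
Horizontal component vₓ = 85.83 cos 77.6° = 18.43 m/s; vertical v_y0 = 85.83 sin 77.6° = 83.83 m/s.
Height y(t) = 83.83 t − 4.900 t² = 221 gives 4.900 t² − 83.83 t + 221 = 0.
t = [83.83 ± √(83.83² − 2·9.80·221)] / 9.80 = (83.83 ± 51.92) / 9.80, so t = 3.256 s or t = 13.85 s.
The descending-branch root is 13.85 s.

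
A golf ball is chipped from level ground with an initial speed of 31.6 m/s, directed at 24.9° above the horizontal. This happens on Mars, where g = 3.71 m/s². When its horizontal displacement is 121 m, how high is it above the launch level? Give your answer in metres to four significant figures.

23.11 m

Horizontal component vₓ = 31.60 cos 24.9° = 28.66 m/s; vertical v_y0 = 31.60 sin 24.9° = 13.30 m/s.
Time to reach x = 121 m: t = x/vₓ = 121/28.66 = 4.222 s.
Height: y = v_y0 t − ½ g t² = 13.30 × 4.222 − 1.855 × 4.222² = 56.17 − 33.06 = 23.11 m.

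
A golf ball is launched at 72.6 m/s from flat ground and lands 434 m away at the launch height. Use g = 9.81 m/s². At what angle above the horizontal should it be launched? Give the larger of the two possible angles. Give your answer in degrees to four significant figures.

63.06°

Level-ground range R = v₀² sin(2θ)/g ⇒ sin(2θ) = gR/v₀² = 9.81 × 434 / 72.6² = 0.8078.
2θ = 53.88° or 180° − 53.88° = 126.1°, so θ = 26.94° or 63.06°.
The larger angle is 63.06°.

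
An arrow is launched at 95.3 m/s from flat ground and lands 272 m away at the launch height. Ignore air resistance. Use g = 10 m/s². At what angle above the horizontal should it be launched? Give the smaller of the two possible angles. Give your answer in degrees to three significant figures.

R = v₀² sin 2θ / g gives sin 2θ = gR/v₀² = 10.0·272/95.3² = 0.2995.
2θ = 17.43° or 180° − 17.43° = 162.6°, so θ = 8.714° or 81.29°.
The smaller angle is 8.714°.

8.71°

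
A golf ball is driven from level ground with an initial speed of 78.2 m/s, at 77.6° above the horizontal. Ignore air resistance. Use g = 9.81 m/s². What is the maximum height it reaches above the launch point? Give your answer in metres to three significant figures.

vₓ = 78.20 cos 77.6° = 16.79 m/s; v_y0 = 78.20 sin 77.6° = 76.38 m/s.
Peak height H = v_y0² / (2g) = 5833.3 / 19.62 = 297.3 m.

297 m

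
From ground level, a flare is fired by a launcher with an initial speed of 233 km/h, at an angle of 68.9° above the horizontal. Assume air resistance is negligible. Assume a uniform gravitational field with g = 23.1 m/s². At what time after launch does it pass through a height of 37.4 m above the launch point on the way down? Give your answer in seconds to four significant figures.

Convert: 233 km/h = 233/3.6 = 64.72 m/s.
Horizontal component vₓ = 64.72 cos 68.9° = 23.30 m/s; vertical v_y0 = 64.72 sin 68.9° = 60.38 m/s.
Require v_y0 t − ½ g t² = 37.4, i.e. 11.55 t² − 60.38 t + 37.4 = 0.
Quadratic formula: t = (60.38 ± √1918.2) / 23.1 = (60.38 ± 43.80) / 23.1 → t = 0.7180 s or 4.510 s.
The descending-branch root is 4.510 s.

4.510 s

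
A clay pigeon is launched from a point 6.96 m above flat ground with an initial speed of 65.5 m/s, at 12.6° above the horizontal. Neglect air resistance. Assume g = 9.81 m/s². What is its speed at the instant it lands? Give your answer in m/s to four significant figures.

66.53 m/s

Horizontal component vₓ = 65.50 cos 12.6° = 63.92 m/s; vertical v_y0 = 65.50 sin 12.6° = 14.29 m/s.
With up positive and y = 0 at the ground: y(t) = 6.96 + (14.29) t − 4.905 t². Setting y = 0 and taking the positive root: t = [14.29 + √(14.29² + 2·9.81·6.96)] / 9.81 = (14.29 + 18.46) / 9.81 = 3.338 s.
Vertical velocity at impact: v_y = v_y0 − g t = 14.29 − 9.81 × 3.338 = −18.46 m/s.
Speed: |v| = √(vₓ² + v_y²) = √(63.92² + 18.46²) = 66.53 m/s.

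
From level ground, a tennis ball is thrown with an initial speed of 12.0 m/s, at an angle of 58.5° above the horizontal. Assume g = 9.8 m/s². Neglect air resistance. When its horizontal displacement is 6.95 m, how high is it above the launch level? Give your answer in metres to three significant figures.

5.32 m

Horizontal component vₓ = 12.00 cos 58.5° = 6.270 m/s; vertical v_y0 = 12.00 sin 58.5° = 10.23 m/s.
Time to reach x = 6.95 m: t = x/vₓ = 6.95/6.270 = 1.108 s.
Height: y = v_y0 t − ½ g t² = 10.23 × 1.108 − 4.900 × 1.108² = 11.34 − 6.021 = 5.321 m.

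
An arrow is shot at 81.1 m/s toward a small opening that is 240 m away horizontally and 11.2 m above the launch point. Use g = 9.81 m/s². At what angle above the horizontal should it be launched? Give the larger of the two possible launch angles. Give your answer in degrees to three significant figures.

Trajectory: y = x tanθ − g x² (1 + tan²θ)/(2v₀²). With x = 240, y = 11.2, v₀ = 81.1, g = 9.81:
42.96 tan²θ − 240 tanθ + (54.16) = 0.
tanθ = [240 ± √(240² − 4 × 42.96 × (54.16))] / (2 × 42.96) = (240 ± 219.8) / 85.91, giving tanθ = 0.2356 or 5.352.
θ = 13.26° or 79.42°; the larger is 79.42°.

79.4°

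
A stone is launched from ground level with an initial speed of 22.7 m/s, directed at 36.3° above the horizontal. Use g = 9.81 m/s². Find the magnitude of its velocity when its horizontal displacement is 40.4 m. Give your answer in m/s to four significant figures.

20.06 m/s

vₓ = 22.70 cos 36.3° = 18.29 m/s; v_y0 = 22.70 sin 36.3° = 13.44 m/s.
Time to reach x = 40.4 m: t = x/vₓ = 40.4/18.29 = 2.208 s.
Vertical velocity there: v_y = v_y0 − g t = 13.44 − 9.81 × 2.208 = −8.225 m/s.
Speed: √(vₓ² + v_y²) = √(18.29² + 8.225²) = 20.06 m/s.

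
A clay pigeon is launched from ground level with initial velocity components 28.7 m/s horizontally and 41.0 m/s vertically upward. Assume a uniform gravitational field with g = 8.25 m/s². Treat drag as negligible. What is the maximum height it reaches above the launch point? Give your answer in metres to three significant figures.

102 m

Maximum height: H = v_y0² / (2g) = 41.00² / (2 × 8.25) = 101.9 m.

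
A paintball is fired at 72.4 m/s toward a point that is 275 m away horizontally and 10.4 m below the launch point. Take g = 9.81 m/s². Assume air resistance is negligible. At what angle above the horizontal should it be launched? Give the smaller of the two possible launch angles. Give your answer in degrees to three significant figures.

Trajectory: y = x tanθ − g x² (1 + tan²θ)/(2v₀²). With x = 275, y = −10.4, v₀ = 72.4, g = 9.81:
70.77 tan²θ − 275 tanθ + (60.37) = 0.
tanθ = [275 ± √(275² − 4 × 70.77 × (60.37))] / (2 × 70.77) = (275 ± 241.9) / 141.5, giving tanθ = 0.2336 or 3.652.
θ = 13.15° or 74.69°; the smaller is 13.15°.

13.1°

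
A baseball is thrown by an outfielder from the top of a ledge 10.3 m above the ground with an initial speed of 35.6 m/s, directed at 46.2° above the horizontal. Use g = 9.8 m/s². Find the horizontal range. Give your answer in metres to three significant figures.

vₓ = 35.60 cos 46.2° = 24.64 m/s; v_y0 = 35.60 sin 46.2° = 25.69 m/s.
Vertical motion (up positive, ground at y = 0): 4.900 t² − (25.69) t − 10.3 = 0, so t = (25.69 + √(25.69² + 2·9.80·10.3)) / 9.80 = (25.69 + 29.36) / 9.80 = 5.618 s.
Horizontal distance: R = vₓ t = 24.64 × 5.618 = 138.4 m.

138 m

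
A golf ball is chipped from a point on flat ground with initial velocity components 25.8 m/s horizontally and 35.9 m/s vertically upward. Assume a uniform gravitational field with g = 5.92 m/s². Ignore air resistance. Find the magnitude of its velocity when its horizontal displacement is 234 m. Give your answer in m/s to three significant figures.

31.3 m/s

Time to reach x = 234 m: t = x/vₓ = 234/25.80 = 9.070 s.
Vertical velocity there: v_y = v_y0 − g t = 35.90 − 5.92 × 9.070 = −17.79 m/s.
Speed: √(vₓ² + v_y²) = √(25.80² + 17.79²) = 31.34 m/s.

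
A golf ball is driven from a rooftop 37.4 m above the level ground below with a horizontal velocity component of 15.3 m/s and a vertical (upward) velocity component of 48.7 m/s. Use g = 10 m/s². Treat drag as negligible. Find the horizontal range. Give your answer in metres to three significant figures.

With up positive and y = 0 at the ground: y(t) = 37.4 + (48.70) t − 5.000 t². Setting y = 0 and taking the positive root: t = [48.70 + √(48.70² + 2·10.0·37.4)] / 10.0 = (48.70 + 55.85) / 10.0 = 10.46 s.
Horizontal distance: R = vₓ t = 15.30 × 10.46 = 160.0 m.

160 m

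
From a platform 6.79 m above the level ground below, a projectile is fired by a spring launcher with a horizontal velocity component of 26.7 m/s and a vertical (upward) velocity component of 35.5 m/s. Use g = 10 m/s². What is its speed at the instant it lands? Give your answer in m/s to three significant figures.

Vertical motion (up positive, ground at y = 0): 5.000 t² − (35.50) t − 6.79 = 0, so t = (35.50 + √(35.50² + 2·10.0·6.79)) / 10.0 = (35.50 + 37.36) / 10.0 = 7.286 s.
Vertical velocity at impact: v_y = v_y0 − g t = 35.50 − 10.0 × 7.286 = −37.36 m/s.
Speed: |v| = √(vₓ² + v_y²) = √(26.70² + 37.36²) = 45.92 m/s.

45.9 m/s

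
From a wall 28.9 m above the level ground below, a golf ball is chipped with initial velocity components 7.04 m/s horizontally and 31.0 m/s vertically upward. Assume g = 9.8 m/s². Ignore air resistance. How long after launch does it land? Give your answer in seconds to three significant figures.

Vertical motion (up positive, ground at y = 0): 4.900 t² − (31.00) t − 28.9 = 0, so t = (31.00 + √(31.00² + 2·9.80·28.9)) / 9.80 = (31.00 + 39.08) / 9.80 = 7.151 s.

7.15 s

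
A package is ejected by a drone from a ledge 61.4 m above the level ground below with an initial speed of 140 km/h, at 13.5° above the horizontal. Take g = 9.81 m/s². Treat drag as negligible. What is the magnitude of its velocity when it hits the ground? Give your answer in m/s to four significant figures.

Convert: 140 km/h = 140/3.6 = 38.89 m/s.
Components: vₓ = 38.89 cos 13.5° = 37.81 m/s, v_y0 = 38.89 sin 13.5° = 9.078 m/s.
With up positive and y = 0 at the ground: y(t) = 61.4 + (9.078) t − 4.905 t². Setting y = 0 and taking the positive root: t = [9.078 + √(9.078² + 2·9.81·61.4)] / 9.81 = (9.078 + 35.88) / 9.81 = 4.583 s.
Vertical velocity at impact: v_y = v_y0 − g t = 9.078 − 9.81 × 4.583 = −35.88 m/s.
Speed: |v| = √(vₓ² + v_y²) = √(37.81² + 35.88²) = 52.12 m/s.

52.12 m/s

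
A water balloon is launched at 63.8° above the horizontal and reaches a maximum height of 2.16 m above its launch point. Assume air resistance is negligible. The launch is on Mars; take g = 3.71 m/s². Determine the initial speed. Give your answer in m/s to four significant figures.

At the peak v_y = 0, so v_y0 = √(2gH) = √(2 × 3.71 × 2.16) = 4.003 m/s.
v_y0 = v₀ sin θ ⇒ v₀ = 4.003 / sin 63.8° = 4.462 m/s.

4.462 m/s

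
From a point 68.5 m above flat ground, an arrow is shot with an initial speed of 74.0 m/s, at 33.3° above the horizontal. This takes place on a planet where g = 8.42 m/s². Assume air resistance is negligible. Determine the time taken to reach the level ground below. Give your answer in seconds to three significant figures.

11.1 s

Horizontal component vₓ = 74.00 cos 33.3° = 61.85 m/s; vertical v_y0 = 74.00 sin 33.3° = 40.63 m/s.
The projectile lands when y = 68.5 + (40.63) t − ½·8.42·t² = 0. Positive root: t = (40.63 + √(40.63² + 2·8.42·68.5)) / 8.42 = (40.63 + 52.95) / 8.42 = 11.11 s.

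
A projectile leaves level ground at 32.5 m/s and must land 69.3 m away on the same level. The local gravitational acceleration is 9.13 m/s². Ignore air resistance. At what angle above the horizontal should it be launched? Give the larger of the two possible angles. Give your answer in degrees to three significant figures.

Level-ground range R = v₀² sin(2θ)/g ⇒ sin(2θ) = gR/v₀² = 9.13 × 69.3 / 32.5² = 0.5990.
2θ = 36.80° or 180° − 36.80° = 143.2°, so θ = 18.40° or 71.60°.
The larger angle is 71.60°.

71.6°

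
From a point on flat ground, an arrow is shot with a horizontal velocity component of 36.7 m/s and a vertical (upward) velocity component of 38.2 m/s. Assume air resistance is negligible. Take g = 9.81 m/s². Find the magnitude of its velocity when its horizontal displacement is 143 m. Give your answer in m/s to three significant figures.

Time to reach x = 143 m: t = x/vₓ = 143/36.70 = 3.896 s.
Vertical velocity there: v_y = v_y0 − g t = 38.20 − 9.81 × 3.896 = −0.02425 m/s.
Speed: √(vₓ² + v_y²) = √(36.70² + 0.02425²) = 36.70 m/s.

36.7 m/s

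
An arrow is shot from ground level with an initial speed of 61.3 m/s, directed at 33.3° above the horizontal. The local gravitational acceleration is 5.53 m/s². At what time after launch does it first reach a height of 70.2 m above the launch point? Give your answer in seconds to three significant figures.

Horizontal component vₓ = 61.30 cos 33.3° = 51.23 m/s; vertical v_y0 = 61.30 sin 33.3° = 33.66 m/s.
Require v_y0 t − ½ g t² = 70.2, i.e. 2.765 t² − 33.66 t + 70.2 = 0.
Quadratic formula: t = (33.66 ± √356.25) / 5.53 = (33.66 ± 18.87) / 5.53 → t = 2.673 s or 9.499 s.
The first (ascending) time is 2.673 s.

2.67 s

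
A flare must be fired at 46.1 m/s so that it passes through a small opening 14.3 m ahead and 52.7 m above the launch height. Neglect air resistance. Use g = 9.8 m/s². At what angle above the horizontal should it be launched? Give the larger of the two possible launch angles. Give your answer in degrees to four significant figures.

87.80°

Trajectory: y = x tanθ − g x² (1 + tan²θ)/(2v₀²). With x = 14.3, y = 52.7, v₀ = 46.1, g = 9.80:
0.4715 tan²θ − 14.3 tanθ + (53.17) = 0.
tanθ = [14.3 ± √(14.3² − 4 × 0.4715 × (53.17))] / (2 × 0.4715) = (14.3 ± 10.21) / 0.9430, giving tanθ = 4.339 or 25.99.
θ = 77.02° or 87.80°; the larger is 87.80°.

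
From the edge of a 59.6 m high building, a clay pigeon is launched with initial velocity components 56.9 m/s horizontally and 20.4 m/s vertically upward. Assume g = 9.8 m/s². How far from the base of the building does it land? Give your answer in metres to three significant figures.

350 m

The projectile lands when y = 59.6 + (20.40) t − ½·9.80·t² = 0. Positive root: t = (20.40 + √(20.40² + 2·9.80·59.6)) / 9.80 = (20.40 + 39.80) / 9.80 = 6.143 s.
Horizontal distance: R = vₓ t = 56.90 × 6.143 = 349.5 m.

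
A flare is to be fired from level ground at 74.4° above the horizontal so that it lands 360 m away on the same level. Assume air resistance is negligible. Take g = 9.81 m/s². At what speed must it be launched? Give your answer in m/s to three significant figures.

82.6 m/s

Level-ground range: R = v₀² sin(2θ)/g, so v₀ = √(gR / sin 2θ).
v₀ = √(9.81 × 360 / sin 148.8°) = √(3532 / 0.5180) = √6817.4 = 82.57 m/s.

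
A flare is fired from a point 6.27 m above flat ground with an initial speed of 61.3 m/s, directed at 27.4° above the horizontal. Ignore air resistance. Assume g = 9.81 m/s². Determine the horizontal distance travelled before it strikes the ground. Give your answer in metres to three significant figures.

Resolve: vₓ = 61.30 cos 27.4° = 54.42 m/s and v_y0 = 61.30 sin 27.4° = 28.21 m/s.
The projectile lands when y = 6.27 + (28.21) t − ½·9.81·t² = 0. Positive root: t = (28.21 + √(28.21² + 2·9.81·6.27)) / 9.81 = (28.21 + 30.31) / 9.81 = 5.966 s.
Horizontal distance: R = vₓ t = 54.42 × 5.966 = 324.7 m.

325 m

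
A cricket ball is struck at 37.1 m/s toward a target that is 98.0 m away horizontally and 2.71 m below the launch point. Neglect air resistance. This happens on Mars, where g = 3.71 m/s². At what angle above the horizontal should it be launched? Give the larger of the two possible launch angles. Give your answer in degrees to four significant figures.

Trajectory: y = x tanθ − g x² (1 + tan²θ)/(2v₀²). With x = 98.0, y = −2.71, v₀ = 37.1, g = 3.71:
12.94 tan²θ − 98.0 tanθ + (10.23) = 0.
tanθ = [98.0 ± √(98.0² − 4 × 12.94 × (10.23))] / (2 × 12.94) = (98.0 ± 95.26) / 25.89, giving tanθ = 0.1059 or 7.466.
θ = 6.045° or 82.37°; the larger is 82.37°.

82.37°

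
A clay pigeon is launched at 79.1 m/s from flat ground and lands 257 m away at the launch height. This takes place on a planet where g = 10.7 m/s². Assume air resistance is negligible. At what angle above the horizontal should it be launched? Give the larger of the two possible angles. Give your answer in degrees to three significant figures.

R = v₀² sin 2θ / g gives sin 2θ = gR/v₀² = 10.7·257/79.1² = 0.4395.
2θ = 26.07° or 180° − 26.07° = 153.9°, so θ = 13.04° or 76.96°.
The larger angle is 76.96°.

77.0°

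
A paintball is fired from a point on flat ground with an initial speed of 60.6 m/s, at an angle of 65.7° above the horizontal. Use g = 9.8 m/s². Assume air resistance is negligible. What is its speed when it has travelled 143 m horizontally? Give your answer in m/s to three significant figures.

25.0 m/s

vₓ = 60.60 cos 65.7° = 24.94 m/s; v_y0 = 60.60 sin 65.7° = 55.23 m/s.
Time to reach x = 143 m: t = x/vₓ = 143/24.94 = 5.734 s.
Vertical velocity there: v_y = v_y0 − g t = 55.23 − 9.80 × 5.734 = −0.9648 m/s.
Speed: √(vₓ² + v_y²) = √(24.94² + 0.9648²) = 24.96 m/s.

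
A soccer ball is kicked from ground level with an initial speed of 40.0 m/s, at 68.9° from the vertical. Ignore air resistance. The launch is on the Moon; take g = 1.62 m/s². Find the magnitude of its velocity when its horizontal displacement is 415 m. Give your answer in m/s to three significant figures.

37.5 m/s

vₓ = 40.00 sin 68.9° = 37.32 m/s; v_y0 = 40.00 cos 68.9° = 14.40 m/s.
x = vₓ t ⇒ t = 415/37.32 = 11.12 s.
Vertical velocity there: v_y = v_y0 − g t = 14.40 − 1.62 × 11.12 = −3.615 m/s.
Speed: √(vₓ² + v_y²) = √(37.32² + 3.615²) = 37.49 m/s.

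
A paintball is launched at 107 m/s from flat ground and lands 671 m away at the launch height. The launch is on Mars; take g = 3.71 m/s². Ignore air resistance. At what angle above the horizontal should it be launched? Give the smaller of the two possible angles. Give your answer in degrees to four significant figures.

6.279°

From R = (v₀²/g) sin 2θ: sin 2θ = 3.71 × 671 / 11449 = 0.2174.
2θ = 12.56° or 180° − 12.56° = 167.4°, so θ = 6.279° or 83.72°.
The smaller angle is 6.279°.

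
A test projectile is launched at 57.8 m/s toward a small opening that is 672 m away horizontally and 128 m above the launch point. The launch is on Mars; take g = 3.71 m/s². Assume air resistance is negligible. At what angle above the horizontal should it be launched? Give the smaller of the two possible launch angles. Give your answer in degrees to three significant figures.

38.9°

Trajectory: y = x tanθ − g x² (1 + tan²θ)/(2v₀²). With x = 672, y = 128, v₀ = 57.8, g = 3.71:
250.7 tan²θ − 672 tanθ + (378.7) = 0.
tanθ = [672 ± √(672² − 4 × 250.7 × (378.7))] / (2 × 250.7) = (672 ± 267.8) / 501.5, giving tanθ = 0.8060 or 1.874.
θ = 38.87° or 61.92°; the smaller is 38.87°.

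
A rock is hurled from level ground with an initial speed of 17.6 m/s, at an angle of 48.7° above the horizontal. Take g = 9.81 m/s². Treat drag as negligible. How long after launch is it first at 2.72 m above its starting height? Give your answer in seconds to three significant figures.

0.224 s

vₓ = 17.60 cos 48.7° = 11.62 m/s; v_y0 = 17.60 sin 48.7° = 13.22 m/s.
Set y = v_y0 t − ½ g t² = 2.72: 4.905 t² − 13.22 t + 2.72 = 0.
t = [13.22 ± √(13.22² − 2·9.81·2.72)] / 9.81 = (13.22 ± 11.02) / 9.81, so t = 0.2244 s or t = 2.471 s.
The first (ascending) time is 0.2244 s.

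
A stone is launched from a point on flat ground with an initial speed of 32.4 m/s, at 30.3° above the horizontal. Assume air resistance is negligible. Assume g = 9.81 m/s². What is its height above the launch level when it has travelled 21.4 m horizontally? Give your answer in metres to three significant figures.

9.63 m

Components: vₓ = 32.40 cos 30.3° = 27.97 m/s, v_y0 = 32.40 sin 30.3° = 16.35 m/s.
x = vₓ t ⇒ t = 21.4/27.97 = 0.7650 s.
Height: y = v_y0 t − ½ g t² = 16.35 × 0.7650 − 4.905 × 0.7650² = 12.51 − 2.870 = 9.635 m.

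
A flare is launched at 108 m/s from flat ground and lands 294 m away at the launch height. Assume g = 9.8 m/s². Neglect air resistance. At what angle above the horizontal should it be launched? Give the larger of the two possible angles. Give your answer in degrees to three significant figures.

82.8°

R = v₀² sin 2θ / g gives sin 2θ = gR/v₀² = 9.80·294/108² = 0.2470.
2θ = 14.30° or 180° − 14.30° = 165.7°, so θ = 7.151° or 82.85°.
The larger angle is 82.85°.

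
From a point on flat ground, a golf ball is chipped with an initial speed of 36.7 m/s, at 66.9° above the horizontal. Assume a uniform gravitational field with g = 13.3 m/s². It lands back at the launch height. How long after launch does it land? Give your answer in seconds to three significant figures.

5.08 s

Horizontal component vₓ = 36.70 cos 66.9° = 14.40 m/s; vertical v_y0 = 36.70 sin 66.9° = 33.76 m/s.
Time of flight on level ground: T = 2 v_y0 / g = 2 × 33.76 / 13.3 = 5.076 s.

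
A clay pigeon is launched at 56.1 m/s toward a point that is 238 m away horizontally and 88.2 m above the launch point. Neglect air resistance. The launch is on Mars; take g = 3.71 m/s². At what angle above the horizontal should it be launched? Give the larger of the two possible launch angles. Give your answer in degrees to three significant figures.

Trajectory: y = x tanθ − g x² (1 + tan²θ)/(2v₀²). With x = 238, y = 88.2, v₀ = 56.1, g = 3.71:
33.39 tan²θ − 238 tanθ + (121.6) = 0.
tanθ = [238 ± √(238² − 4 × 33.39 × (121.6))] / (2 × 33.39) = (238 ± 201.0) / 66.77, giving tanθ = 0.5539 or 6.575.
θ = 28.98° or 81.35°; the larger is 81.35°.

81.4°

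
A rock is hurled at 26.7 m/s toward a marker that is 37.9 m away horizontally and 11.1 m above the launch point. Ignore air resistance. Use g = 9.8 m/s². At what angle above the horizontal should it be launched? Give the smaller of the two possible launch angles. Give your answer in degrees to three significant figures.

Trajectory: y = x tanθ − g x² (1 + tan²θ)/(2v₀²). With x = 37.9, y = 11.1, v₀ = 26.7, g = 9.80:
9.873 tan²θ − 37.9 tanθ + (20.97) = 0.
tanθ = [37.9 ± √(37.9² − 4 × 9.873 × (20.97))] / (2 × 9.873) = (37.9 ± 24.66) / 19.75, giving tanθ = 0.6705 or 3.168.
θ = 33.84° or 72.48°; the smaller is 33.84°.

33.8°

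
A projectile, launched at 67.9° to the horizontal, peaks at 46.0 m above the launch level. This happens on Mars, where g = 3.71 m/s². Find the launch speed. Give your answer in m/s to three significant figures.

19.9 m/s

At the peak v_y = 0, so v_y0 = √(2gH) = √(2 × 3.71 × 46.0) = 18.47 m/s.
v_y0 = v₀ sin θ ⇒ v₀ = 18.47 / sin 67.9° = 19.94 m/s.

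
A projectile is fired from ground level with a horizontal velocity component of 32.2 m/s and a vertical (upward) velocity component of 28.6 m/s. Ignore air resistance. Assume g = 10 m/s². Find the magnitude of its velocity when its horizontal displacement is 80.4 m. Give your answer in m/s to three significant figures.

32.4 m/s

Time to reach x = 80.4 m: t = x/vₓ = 80.4/32.20 = 2.497 s.
Vertical velocity there: v_y = v_y0 − g t = 28.60 − 10.0 × 2.497 = 3.631 m/s.
Speed: √(vₓ² + v_y²) = √(32.20² + 3.631²) = 32.40 m/s.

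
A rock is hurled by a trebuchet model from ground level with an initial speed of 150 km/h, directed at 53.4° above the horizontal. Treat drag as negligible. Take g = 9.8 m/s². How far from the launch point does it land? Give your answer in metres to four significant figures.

169.6 m

Convert: 150 km/h = 150/3.6 = 41.67 m/s.
vₓ = 41.67 cos 53.4° = 24.84 m/s; v_y0 = 41.67 sin 53.4° = 33.45 m/s.
Flight time T = 2 v_y0 / g = 6.827 s.
Range: R = vₓ T = 24.84 × 6.827 = 169.6 m.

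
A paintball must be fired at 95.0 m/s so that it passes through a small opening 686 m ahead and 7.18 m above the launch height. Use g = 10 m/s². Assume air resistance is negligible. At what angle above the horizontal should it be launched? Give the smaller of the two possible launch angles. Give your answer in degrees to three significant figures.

25.5°

Trajectory: y = x tanθ − g x² (1 + tan²θ)/(2v₀²). With x = 686, y = 7.18, v₀ = 95.0, g = 10.0:
260.7 tan²θ − 686 tanθ + (267.9) = 0.
tanθ = [686 ± √(686² − 4 × 260.7 × (267.9))] / (2 × 260.7) = (686 ± 437.3) / 521.4, giving tanθ = 0.4770 or 2.154.
θ = 25.50° or 65.10°; the smaller is 25.50°.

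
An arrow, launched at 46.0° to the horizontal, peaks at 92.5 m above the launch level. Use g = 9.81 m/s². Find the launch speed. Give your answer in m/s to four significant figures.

59.22 m/s

At the peak v_y = 0, so v_y0 = √(2gH) = √(2 × 9.81 × 92.5) = 42.60 m/s.
v_y0 = v₀ sin θ ⇒ v₀ = 42.60 / sin 46.0° = 59.22 m/s.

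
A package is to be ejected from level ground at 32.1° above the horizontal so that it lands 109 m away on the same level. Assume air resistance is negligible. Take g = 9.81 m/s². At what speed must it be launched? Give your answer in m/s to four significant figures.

Level-ground range: R = v₀² sin(2θ)/g, so v₀ = √(gR / sin 2θ).
v₀ = √(9.81 × 109 / sin 64.20°) = √(1069 / 0.9003) = √1187.7 = 34.46 m/s.

34.46 m/s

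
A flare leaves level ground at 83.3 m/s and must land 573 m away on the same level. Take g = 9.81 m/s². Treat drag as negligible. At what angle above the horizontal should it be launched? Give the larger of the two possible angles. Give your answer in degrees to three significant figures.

62.9°

From R = (v₀²/g) sin 2θ: sin 2θ = 9.81 × 573 / 6938.9 = 0.8101.
2θ = 54.10° or 180° − 54.10° = 125.9°, so θ = 27.05° or 62.95°.
The larger angle is 62.95°.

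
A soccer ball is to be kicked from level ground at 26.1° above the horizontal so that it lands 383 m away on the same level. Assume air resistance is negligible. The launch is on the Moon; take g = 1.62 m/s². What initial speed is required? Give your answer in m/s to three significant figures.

On level ground R = v₀² sin 2θ / g ⇒ v₀ = √(gR / sin 2θ).
v₀ = √(1.62 × 383 / sin 52.20°) = √(620.5 / 0.7902) = √785.24 = 28.02 m/s.

28.0 m/s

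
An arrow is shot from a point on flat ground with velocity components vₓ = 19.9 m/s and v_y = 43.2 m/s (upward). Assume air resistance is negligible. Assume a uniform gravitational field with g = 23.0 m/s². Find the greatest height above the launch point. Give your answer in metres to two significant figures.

41 m

At the apex v_y = 0, so H = v_y0²/(2g) = 43.20²/46.00 = 40.57 m.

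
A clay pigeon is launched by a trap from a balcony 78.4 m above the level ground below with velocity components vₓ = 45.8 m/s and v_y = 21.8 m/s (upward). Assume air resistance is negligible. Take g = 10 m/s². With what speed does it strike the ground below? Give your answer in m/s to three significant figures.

64.3 m/s

With up positive and y = 0 at the ground: y(t) = 78.4 + (21.80) t − 5.000 t². Setting y = 0 and taking the positive root: t = [21.80 + √(21.80² + 2·10.0·78.4)] / 10.0 = (21.80 + 45.20) / 10.0 = 6.700 s.
Vertical velocity at impact: v_y = v_y0 − g t = 21.80 − 10.0 × 6.700 = −45.20 m/s.
Speed: |v| = √(vₓ² + v_y²) = √(45.80² + 45.20²) = 64.35 m/s.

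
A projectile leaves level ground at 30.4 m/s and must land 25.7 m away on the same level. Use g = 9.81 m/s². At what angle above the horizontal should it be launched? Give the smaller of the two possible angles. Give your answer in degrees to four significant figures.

R = v₀² sin 2θ / g gives sin 2θ = gR/v₀² = 9.81·25.7/30.4² = 0.2728.
2θ = 15.83° or 180° − 15.83° = 164.2°, so θ = 7.916° or 82.08°.
The smaller angle is 7.916°.

7.916°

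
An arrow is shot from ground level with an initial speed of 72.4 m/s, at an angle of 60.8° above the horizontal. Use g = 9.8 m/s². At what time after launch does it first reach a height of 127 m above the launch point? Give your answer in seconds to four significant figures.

2.490 s

Horizontal component vₓ = 72.40 cos 60.8° = 35.32 m/s; vertical v_y0 = 72.40 sin 60.8° = 63.20 m/s.
Set y = v_y0 t − ½ g t² = 127: 4.900 t² − 63.20 t + 127 = 0.
Quadratic formula: t = (63.20 ± √1505.0) / 9.80 = (63.20 ± 38.79) / 9.80 → t = 2.490 s or 10.41 s.
The first (ascending) time is 2.490 s.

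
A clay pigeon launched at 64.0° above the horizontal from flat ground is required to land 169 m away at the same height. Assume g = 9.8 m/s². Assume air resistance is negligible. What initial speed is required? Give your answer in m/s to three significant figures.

45.8 m/s

Level-ground range: R = v₀² sin(2θ)/g, so v₀ = √(gR / sin 2θ).
v₀ = √(9.80 × 169 / sin 128.0°) = √(1656 / 0.7880) = √2101.7 = 45.84 m/s.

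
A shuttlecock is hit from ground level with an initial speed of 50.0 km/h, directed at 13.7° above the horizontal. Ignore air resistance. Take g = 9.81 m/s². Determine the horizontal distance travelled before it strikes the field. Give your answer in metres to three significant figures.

Convert: 50.0 km/h = 50.0/3.6 = 13.89 m/s.
Horizontal component vₓ = 13.89 cos 13.7° = 13.49 m/s; vertical v_y0 = 13.89 sin 13.7° = 3.289 m/s.
Flight time T = 2 v_y0 / g = 0.6706 s.
Horizontal distance R = vₓ T = 13.49 × 0.6706 = 9.049 m.

9.05 m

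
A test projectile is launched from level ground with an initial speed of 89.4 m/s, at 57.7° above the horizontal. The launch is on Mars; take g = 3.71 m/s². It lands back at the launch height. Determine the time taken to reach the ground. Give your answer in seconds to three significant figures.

40.7 s

Horizontal component vₓ = 89.40 cos 57.7° = 47.77 m/s; vertical v_y0 = 89.40 sin 57.7° = 75.57 m/s.
It returns to y = 0 when t = 2 v_y0 / g = 2(75.57)/3.71 = 40.74 s.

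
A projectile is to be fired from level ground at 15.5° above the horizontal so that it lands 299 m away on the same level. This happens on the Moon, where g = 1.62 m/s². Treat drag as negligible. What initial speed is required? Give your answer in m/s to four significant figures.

30.67 m/s

Level-ground range: R = v₀² sin(2θ)/g, so v₀ = √(gR / sin 2θ).
v₀ = √(1.62 × 299 / sin 31.00°) = √(484.4 / 0.5150) = √940.47 = 30.67 m/s.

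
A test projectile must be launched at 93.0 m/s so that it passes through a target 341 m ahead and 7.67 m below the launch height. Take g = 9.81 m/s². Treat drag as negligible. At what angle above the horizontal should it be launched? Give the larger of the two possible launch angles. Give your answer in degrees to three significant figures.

Trajectory: y = x tanθ − g x² (1 + tan²θ)/(2v₀²). With x = 341, y = −7.67, v₀ = 93.0, g = 9.81:
65.95 tan²θ − 341 tanθ + (58.28) = 0.
tanθ = [341 ± √(341² − 4 × 65.95 × (58.28))] / (2 × 65.95) = (341 ± 317.7) / 131.9, giving tanθ = 0.1769 or 4.994.
θ = 10.03° or 78.68°; the larger is 78.68°.

78.7°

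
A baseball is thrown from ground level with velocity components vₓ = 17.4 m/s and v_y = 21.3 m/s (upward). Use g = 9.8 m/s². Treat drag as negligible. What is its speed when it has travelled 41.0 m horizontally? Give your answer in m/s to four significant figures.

17.49 m/s

Time to reach x = 41.0 m: t = x/vₓ = 41.0/17.40 = 2.356 s.
Vertical velocity there: v_y = v_y0 − g t = 21.30 − 9.80 × 2.356 = −1.792 m/s.
Speed: √(vₓ² + v_y²) = √(17.40² + 1.792²) = 17.49 m/s.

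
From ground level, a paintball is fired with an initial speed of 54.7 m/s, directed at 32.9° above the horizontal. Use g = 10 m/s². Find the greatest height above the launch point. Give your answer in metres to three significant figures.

Resolve: vₓ = 54.70 cos 32.9° = 45.93 m/s and v_y0 = 54.70 sin 32.9° = 29.71 m/s.
Peak height H = v_y0² / (2g) = 882.78 / 20.00 = 44.14 m.

44.1 m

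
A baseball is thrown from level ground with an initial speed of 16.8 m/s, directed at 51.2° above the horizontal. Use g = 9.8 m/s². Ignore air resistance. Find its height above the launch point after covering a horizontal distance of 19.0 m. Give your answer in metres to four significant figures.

Resolve: vₓ = 16.80 cos 51.2° = 10.53 m/s and v_y0 = 16.80 sin 51.2° = 13.09 m/s.
x = vₓ t ⇒ t = 19.0/10.53 = 1.805 s.
Height: y = v_y0 t − ½ g t² = 13.09 × 1.805 − 4.900 × 1.805² = 23.63 − 15.96 = 7.669 m.

7.669 m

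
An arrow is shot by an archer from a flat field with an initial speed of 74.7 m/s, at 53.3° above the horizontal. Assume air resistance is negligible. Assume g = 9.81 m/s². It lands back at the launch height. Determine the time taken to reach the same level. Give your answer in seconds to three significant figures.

12.2 s

vₓ = 74.70 cos 53.3° = 44.64 m/s; v_y0 = 74.70 sin 53.3° = 59.89 m/s.
Time of flight on level ground: T = 2 v_y0 / g = 2 × 59.89 / 9.81 = 12.21 s.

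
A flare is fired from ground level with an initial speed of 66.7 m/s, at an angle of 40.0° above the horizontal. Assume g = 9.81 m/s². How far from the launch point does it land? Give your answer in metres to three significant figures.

447 m

Resolve: vₓ = 66.70 cos 40.0° = 51.10 m/s and v_y0 = 66.70 sin 40.0° = 42.87 m/s.
Flight time T = 2 v_y0 / g = 8.741 s.
Range: R = vₓ T = 51.10 × 8.741 = 446.6 m.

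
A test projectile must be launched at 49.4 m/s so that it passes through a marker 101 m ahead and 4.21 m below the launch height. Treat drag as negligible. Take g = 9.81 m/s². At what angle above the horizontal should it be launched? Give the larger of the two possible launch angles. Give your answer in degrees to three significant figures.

Trajectory: y = x tanθ − g x² (1 + tan²θ)/(2v₀²). With x = 101, y = −4.21, v₀ = 49.4, g = 9.81:
20.50 tan²θ − 101 tanθ + (16.29) = 0.
tanθ = [101 ± √(101² − 4 × 20.50 × (16.29))] / (2 × 20.50) = (101 ± 94.15) / 41.01, giving tanθ = 0.1670 or 4.759.
θ = 9.480° or 78.13°; the larger is 78.13°.

78.1°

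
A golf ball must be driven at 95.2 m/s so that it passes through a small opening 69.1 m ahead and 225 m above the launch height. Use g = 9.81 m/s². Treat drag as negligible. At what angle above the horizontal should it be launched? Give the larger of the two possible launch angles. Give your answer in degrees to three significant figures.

87.5°

Trajectory: y = x tanθ − g x² (1 + tan²θ)/(2v₀²). With x = 69.1, y = 225, v₀ = 95.2, g = 9.81:
2.584 tan²θ − 69.1 tanθ + (227.6) = 0.
tanθ = [69.1 ± √(69.1² − 4 × 2.584 × (227.6))] / (2 × 2.584) = (69.1 ± 49.22) / 5.168, giving tanθ = 3.847 or 22.89.
θ = 75.43° or 87.50°; the larger is 87.50°.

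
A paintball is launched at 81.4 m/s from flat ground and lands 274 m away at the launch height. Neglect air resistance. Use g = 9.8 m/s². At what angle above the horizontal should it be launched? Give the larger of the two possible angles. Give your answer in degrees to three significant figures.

Level-ground range R = v₀² sin(2θ)/g ⇒ sin(2θ) = gR/v₀² = 9.80 × 274 / 81.4² = 0.4053.
2θ = 23.91° or 180° − 23.91° = 156.1°, so θ = 11.95° or 78.05°.
The larger angle is 78.05°.

78.0°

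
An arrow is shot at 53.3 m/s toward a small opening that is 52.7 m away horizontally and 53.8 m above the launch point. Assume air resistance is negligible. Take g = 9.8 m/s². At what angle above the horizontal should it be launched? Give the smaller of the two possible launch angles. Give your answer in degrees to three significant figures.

51.4°

Trajectory: y = x tanθ − g x² (1 + tan²θ)/(2v₀²). With x = 52.7, y = 53.8, v₀ = 53.3, g = 9.80:
4.790 tan²θ − 52.7 tanθ + (58.59) = 0.
tanθ = [52.7 ± √(52.7² − 4 × 4.790 × (58.59))] / (2 × 4.790) = (52.7 ± 40.68) / 9.581, giving tanθ = 1.255 or 9.746.
θ = 51.45° or 84.14°; the smaller is 51.45°.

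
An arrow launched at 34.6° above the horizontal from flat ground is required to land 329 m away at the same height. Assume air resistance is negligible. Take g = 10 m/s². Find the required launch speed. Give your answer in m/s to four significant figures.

On level ground R = v₀² sin 2θ / g ⇒ v₀ = √(gR / sin 2θ).
v₀ = √(10.0 × 329 / sin 69.20°) = √(3290 / 0.9348) = √3519.4 = 59.32 m/s.

59.32 m/s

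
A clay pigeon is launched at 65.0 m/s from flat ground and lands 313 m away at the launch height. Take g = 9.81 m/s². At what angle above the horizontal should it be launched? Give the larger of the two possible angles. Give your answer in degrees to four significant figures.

R = v₀² sin 2θ / g gives sin 2θ = gR/v₀² = 9.81·313/65.0² = 0.7268.
2θ = 46.61° or 180° − 46.61° = 133.4°, so θ = 23.31° or 66.69°.
The larger angle is 66.69°.

66.69°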